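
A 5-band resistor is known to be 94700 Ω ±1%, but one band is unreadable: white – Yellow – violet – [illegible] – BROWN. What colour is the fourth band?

red

94700 Ω = 947 × 10^2.
The fourth band is the multiplier, 10^2, which is red.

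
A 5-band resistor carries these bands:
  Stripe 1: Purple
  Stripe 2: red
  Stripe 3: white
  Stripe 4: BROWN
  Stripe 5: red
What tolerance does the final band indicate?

±2%

The last band, red, is the tolerance band.
Red corresponds to ±2%.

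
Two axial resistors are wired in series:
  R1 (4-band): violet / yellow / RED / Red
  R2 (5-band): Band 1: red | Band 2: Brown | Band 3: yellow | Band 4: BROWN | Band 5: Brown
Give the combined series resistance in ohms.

9540 Ω

R1: violet, yellow → 74; red ×10^2 → 7400 Ω.
R2: red, brown, yellow → 214; brown ×10 → 2140 Ω.
Series: 7400 + 2140 = 9540 Ω.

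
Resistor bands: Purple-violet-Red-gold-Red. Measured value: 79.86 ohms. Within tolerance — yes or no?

Violet → 7 (first significant figure)
Violet → 7 (second significant figure)
Red → 2 (third significant figure)
Gold → ×0.1 multiplier
Red → ±2% tolerance
772 × 0.1 = 77.2 Ω
Allowed range: 75.656 Ω to 78.744 Ω.
79.86 ohms lies outside that range.

no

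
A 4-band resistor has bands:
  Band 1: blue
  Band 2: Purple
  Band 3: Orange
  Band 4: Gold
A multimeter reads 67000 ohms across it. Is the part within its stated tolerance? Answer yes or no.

yes

Blue → 6 (first significant figure)
Violet → 7 (second significant figure)
Orange → ×10^3 multiplier
Gold → ±5% tolerance
67 × 1000 = 67000 Ω
Allowed range: 63650 Ω to 70350 Ω.
67000 ohms lies inside that range.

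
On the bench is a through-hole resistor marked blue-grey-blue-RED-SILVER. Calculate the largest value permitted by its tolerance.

Blue → 6 (first significant figure)
Grey → 8 (second significant figure)
Blue → 6 (third significant figure)
Red → ×10^2 multiplier
Silver → ±10% tolerance
686 × 100 = 68600 Ω
Largest = 68600 × (1 + 10/100) = 75460 Ω.

75460 Ω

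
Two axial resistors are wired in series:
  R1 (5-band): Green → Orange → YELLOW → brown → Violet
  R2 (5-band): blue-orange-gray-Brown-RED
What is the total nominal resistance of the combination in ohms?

R1: green, orange, yellow → 534; brown ×10 → 5340 Ω.
R2: blue, orange, grey → 638; brown ×10 → 6380 Ω.
Series: 5340 + 6380 = 11720 Ω.

11720 Ω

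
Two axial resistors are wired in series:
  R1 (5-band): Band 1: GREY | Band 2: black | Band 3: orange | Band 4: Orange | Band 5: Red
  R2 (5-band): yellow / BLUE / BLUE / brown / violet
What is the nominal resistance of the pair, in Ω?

807660 Ω

R1: grey, black, orange → 803; orange ×10^3 → 803000 Ω.
R2: yellow, blue, blue → 466; brown ×10 → 4660 Ω.
Series: 803000 + 4660 = 807660 Ω.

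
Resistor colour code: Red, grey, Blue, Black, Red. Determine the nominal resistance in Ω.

286 Ω

Red → 2 (first significant figure)
Grey → 8 (second significant figure)
Blue → 6 (third significant figure)
Black → ×1 multiplier
286 × 1 = 286 Ω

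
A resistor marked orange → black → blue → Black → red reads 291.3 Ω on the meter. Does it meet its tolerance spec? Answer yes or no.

no

Orange → 3 (first significant figure)
Black → 0 (second significant figure)
Blue → 6 (third significant figure)
Black → ×1 multiplier
Red → ±2% tolerance
306 × 1 = 306 Ω
Allowed range: 299.88 Ω to 312.12 Ω.
291.3 Ω lies outside that range.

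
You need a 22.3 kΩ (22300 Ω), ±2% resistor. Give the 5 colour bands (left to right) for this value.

red, red, orange, red, red

22300 Ω = 223 × 10^2.
2 → red
2 → red
3 → orange
Multiplier 10^2 → red.
±2% tolerance → red.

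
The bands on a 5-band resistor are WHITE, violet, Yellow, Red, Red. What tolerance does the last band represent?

±2%

The last band, red, is the tolerance band.
Red corresponds to ±2%.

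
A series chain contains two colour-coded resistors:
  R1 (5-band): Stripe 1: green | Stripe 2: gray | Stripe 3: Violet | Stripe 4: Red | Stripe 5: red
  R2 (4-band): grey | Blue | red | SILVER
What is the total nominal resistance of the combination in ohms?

R1: green, grey, violet → 587; red ×10^2 → 58700 Ω.
R2: grey, blue → 86; red ×10^2 → 8600 Ω.
Series: 58700 + 8600 = 67300 Ω.

67300 Ω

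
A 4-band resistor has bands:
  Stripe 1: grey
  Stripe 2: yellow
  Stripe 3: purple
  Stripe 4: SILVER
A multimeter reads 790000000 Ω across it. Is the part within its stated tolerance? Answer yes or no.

yes

Grey → 8 (first significant figure)
Yellow → 4 (second significant figure)
Violet → ×10^7 multiplier
Silver → ±10% tolerance
84 × 10000000 = 840000000 Ω
Allowed range: 756000000 Ω to 924000000 Ω.
790000000 Ω lies inside that range.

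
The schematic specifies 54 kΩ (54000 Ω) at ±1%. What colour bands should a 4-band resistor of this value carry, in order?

54000 Ω = 54 × 10^3.
5 → green
4 → yellow
Multiplier 10^3 → orange.
±1% tolerance → brown.

green, yellow, orange, brown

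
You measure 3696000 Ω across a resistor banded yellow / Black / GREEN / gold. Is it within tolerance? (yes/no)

Yellow → 4 (first significant figure)
Black → 0 (second significant figure)
Green → ×10^5 multiplier
Gold → ±5% tolerance
40 × 100000 = 4000000 Ω
Allowed range: 3800000 Ω to 4200000 Ω.
3696000 Ω lies outside that range.

no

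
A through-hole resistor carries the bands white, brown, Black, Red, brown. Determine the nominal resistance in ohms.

91000 Ω

White → 9 (first significant figure)
Brown → 1 (second significant figure)
Black → 0 (third significant figure)
Red → ×10^2 multiplier
910 × 100 = 91000 Ω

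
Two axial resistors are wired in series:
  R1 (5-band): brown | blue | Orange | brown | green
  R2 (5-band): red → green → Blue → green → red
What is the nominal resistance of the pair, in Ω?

25601630 Ω

R1: brown, blue, orange → 163; brown ×10 → 1630 Ω.
R2: red, green, blue → 256; green ×10^5 → 25600000 Ω.
Series: 1630 + 25600000 = 25601630 Ω.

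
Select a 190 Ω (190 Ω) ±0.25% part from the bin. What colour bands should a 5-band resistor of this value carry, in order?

190 Ω = 190 × 10^0.
1 → brown
9 → white
0 → black
Multiplier 10^0 → black.
±0.25% tolerance → blue.

brown, white, black, black, blue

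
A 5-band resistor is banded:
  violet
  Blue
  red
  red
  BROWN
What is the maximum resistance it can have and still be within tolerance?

76962 Ω

Violet → 7 (first significant figure)
Blue → 6 (second significant figure)
Red → 2 (third significant figure)
Red → ×10^2 multiplier
Brown → ±1% tolerance
762 × 100 = 76200 Ω
Maximum = 76200 × (1 + 1/100) = 76962 Ω.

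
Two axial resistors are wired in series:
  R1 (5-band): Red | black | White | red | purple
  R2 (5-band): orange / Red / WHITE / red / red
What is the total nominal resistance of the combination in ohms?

R1: red, black, white → 209; red ×10^2 → 20900 Ω.
R2: orange, red, white → 329; red ×10^2 → 32900 Ω.
Series: 20900 + 32900 = 53800 Ω.

53800 Ω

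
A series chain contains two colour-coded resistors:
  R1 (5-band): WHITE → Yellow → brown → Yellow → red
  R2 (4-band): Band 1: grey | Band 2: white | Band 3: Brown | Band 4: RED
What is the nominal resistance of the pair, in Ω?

R1: white, yellow, brown → 941; yellow ×10^4 → 9410000 Ω.
R2: grey, white → 89; brown ×10 → 890 Ω.
Series: 9410000 + 890 = 9410890 Ω.

9410890 Ω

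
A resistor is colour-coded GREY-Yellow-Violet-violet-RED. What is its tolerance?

The last band, red, is the tolerance band.
Red corresponds to ±2%.

±2%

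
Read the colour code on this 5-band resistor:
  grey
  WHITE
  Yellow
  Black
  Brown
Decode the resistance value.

894 Ω

Grey → 8 (first significant figure)
White → 9 (second significant figure)
Yellow → 4 (third significant figure)
Black → ×1 multiplier
894 × 1 = 894 Ω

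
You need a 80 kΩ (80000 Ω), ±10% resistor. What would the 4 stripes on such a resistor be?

grey, black, orange, silver

80000 Ω = 80 × 10^3.
8 → grey
0 → black
Multiplier 10^3 → orange.
±10% tolerance → silver.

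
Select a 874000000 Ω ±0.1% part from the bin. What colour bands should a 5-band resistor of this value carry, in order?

grey, violet, yellow, blue, violet

874000000 Ω = 874 × 10^6.
8 → grey
7 → violet
4 → yellow
Multiplier 10^6 → blue.
±0.1% tolerance → violet.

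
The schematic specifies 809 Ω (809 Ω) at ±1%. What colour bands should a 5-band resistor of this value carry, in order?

grey, black, white, black, brown

809 Ω = 809 × 10^0.
8 → grey
0 → black
9 → white
Multiplier 10^0 → black.
±1% tolerance → brown.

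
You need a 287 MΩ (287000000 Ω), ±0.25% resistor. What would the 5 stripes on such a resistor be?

287000000 Ω = 287 × 10^6.
2 → red
8 → grey
7 → violet
Multiplier 10^6 → blue.
±0.25% tolerance → blue.

red, grey, violet, blue, blue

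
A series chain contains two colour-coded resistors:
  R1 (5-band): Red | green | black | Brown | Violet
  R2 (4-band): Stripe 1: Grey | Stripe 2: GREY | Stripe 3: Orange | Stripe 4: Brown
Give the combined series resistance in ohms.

90500 Ω

R1: red, green, black → 250; brown ×10 → 2500 Ω.
R2: grey, grey → 88; orange ×10^3 → 88000 Ω.
Series: 2500 + 88000 = 90500 Ω.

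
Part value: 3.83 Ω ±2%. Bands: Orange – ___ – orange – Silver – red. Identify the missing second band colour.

grey

3.83 Ω = 383 × 10^-2.
The second band gives digit 8 of the significand, and 8 is grey.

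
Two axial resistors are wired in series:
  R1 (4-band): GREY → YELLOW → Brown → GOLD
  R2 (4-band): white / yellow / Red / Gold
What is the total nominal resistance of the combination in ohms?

10240 Ω

R1: grey, yellow → 84; brown ×10 → 840 Ω.
R2: white, yellow → 94; red ×10^2 → 9400 Ω.
Series: 840 + 9400 = 10240 Ω.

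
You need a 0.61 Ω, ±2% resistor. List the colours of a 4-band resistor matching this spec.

0.61 Ω = 61 × 10^-2.
6 → blue
1 → brown
Multiplier 10^-2 → silver.
±2% tolerance → red.

blue, brown, silver, red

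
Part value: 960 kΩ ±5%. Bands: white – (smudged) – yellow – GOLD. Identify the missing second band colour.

blue

960000 Ω = 96 × 10^4.
The second band gives digit 6 of the significand, and 6 is blue.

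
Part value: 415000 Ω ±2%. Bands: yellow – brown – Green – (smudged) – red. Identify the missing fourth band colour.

415000 Ω = 415 × 10^3.
The fourth band is the multiplier, 10^3, which is orange.

orange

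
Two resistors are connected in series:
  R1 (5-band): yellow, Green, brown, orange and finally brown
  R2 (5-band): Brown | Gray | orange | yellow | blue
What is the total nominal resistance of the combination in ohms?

R1: yellow, green, brown → 451; orange ×10^3 → 451000 Ω.
R2: brown, grey, orange → 183; yellow ×10^4 → 1830000 Ω.
Series: 451000 + 1830000 = 2281000 Ω.

2281000 Ω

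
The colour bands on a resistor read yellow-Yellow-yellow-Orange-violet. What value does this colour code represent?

Yellow → 4 (first significant figure)
Yellow → 4 (second significant figure)
Yellow → 4 (third significant figure)
Orange → ×10^3 multiplier
444 × 1000 = 444000 Ω

444000 Ω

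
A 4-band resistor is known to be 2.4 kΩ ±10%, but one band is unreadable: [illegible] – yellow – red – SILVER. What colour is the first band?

2400 Ω = 24 × 10^2.
The first band gives digit 2 of the significand, and 2 is red.

red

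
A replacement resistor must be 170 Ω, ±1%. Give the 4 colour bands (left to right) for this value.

brown, violet, brown, brown

170 Ω = 17 × 10^1.
1 → brown
7 → violet
Multiplier 10^1 → brown.
±1% tolerance → brown.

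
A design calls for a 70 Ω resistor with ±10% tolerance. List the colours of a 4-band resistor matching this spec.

70 Ω = 70 × 10^0.
7 → violet
0 → black
Multiplier 10^0 → black.
±10% tolerance → silver.

violet, black, black, silver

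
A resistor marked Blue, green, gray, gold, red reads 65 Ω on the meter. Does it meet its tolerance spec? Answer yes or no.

Blue → 6 (first significant figure)
Green → 5 (second significant figure)
Grey → 8 (third significant figure)
Gold → ×0.1 multiplier
Red → ±2% tolerance
658 × 0.1 = 65.8 Ω
Allowed range: 64.484 Ω to 67.116 Ω.
65 Ω lies inside that range.

yes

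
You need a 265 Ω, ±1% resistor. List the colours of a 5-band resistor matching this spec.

red, blue, green, black, brown

265 Ω = 265 × 10^0.
2 → red
6 → blue
5 → green
Multiplier 10^0 → black.
±1% tolerance → brown.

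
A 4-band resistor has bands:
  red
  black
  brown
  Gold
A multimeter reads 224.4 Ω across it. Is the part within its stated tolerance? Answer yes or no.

Red → 2 (first significant figure)
Black → 0 (second significant figure)
Brown → ×10 multiplier
Gold → ±5% tolerance
20 × 10 = 200 Ω
Allowed range: 190 Ω to 210 Ω.
224.4 Ω lies outside that range.

no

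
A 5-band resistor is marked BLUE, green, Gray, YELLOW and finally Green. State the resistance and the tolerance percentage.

6580000 Ω ±0.5%

Blue → 6 (first significant figure)
Green → 5 (second significant figure)
Grey → 8 (third significant figure)
Yellow → ×10^4 multiplier
Green → ±0.5% tolerance
658 × 10000 = 6580000 Ω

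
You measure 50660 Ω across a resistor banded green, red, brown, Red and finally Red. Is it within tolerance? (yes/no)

no

Green → 5 (first significant figure)
Red → 2 (second significant figure)
Brown → 1 (third significant figure)
Red → ×10^2 multiplier
Red → ±2% tolerance
521 × 100 = 52100 Ω
Allowed range: 51058 Ω to 53142 Ω.
50660 Ω lies outside that range.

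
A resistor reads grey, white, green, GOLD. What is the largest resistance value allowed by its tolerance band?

9345000 Ω

Grey → 8 (first significant figure)
White → 9 (second significant figure)
Green → ×10^5 multiplier
Gold → ±5% tolerance
89 × 100000 = 8900000 Ω
Largest = 8900000 × (1 + 5/100) = 9345000 Ω.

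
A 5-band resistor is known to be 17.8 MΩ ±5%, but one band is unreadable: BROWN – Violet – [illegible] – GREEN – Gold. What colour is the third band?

17800000 Ω = 178 × 10^5.
The third band gives digit 8 of the significand, and 8 is grey.

grey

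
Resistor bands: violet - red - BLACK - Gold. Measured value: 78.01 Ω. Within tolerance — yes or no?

no

Violet → 7 (first significant figure)
Red → 2 (second significant figure)
Black → ×1 multiplier
Gold → ±5% tolerance
72 × 1 = 72 Ω
Allowed range: 68.4 Ω to 75.6 Ω.
78.01 Ω lies outside that range.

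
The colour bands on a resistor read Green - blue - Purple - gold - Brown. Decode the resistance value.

Green → 5 (first significant figure)
Blue → 6 (second significant figure)
Violet → 7 (third significant figure)
Gold → ×0.1 multiplier
567 × 0.1 = 56.7 Ω

56.7 Ω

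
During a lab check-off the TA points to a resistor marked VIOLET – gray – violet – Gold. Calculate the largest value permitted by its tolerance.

819000000 Ω

Violet → 7 (first significant figure)
Grey → 8 (second significant figure)
Violet → ×10^7 multiplier
Gold → ±5% tolerance
78 × 10000000 = 780000000 Ω
Largest = 780000000 × (1 + 5/100) = 819000000 Ω.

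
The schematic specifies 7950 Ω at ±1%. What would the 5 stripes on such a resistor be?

7950 Ω = 795 × 10^1.
7 → violet
9 → white
5 → green
Multiplier 10^1 → brown.
±1% tolerance → brown.

violet, white, green, brown, brown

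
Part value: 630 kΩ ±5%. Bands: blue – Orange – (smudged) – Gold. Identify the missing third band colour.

630000 Ω = 63 × 10^4.
The third band is the multiplier, 10^4, which is yellow.

yellow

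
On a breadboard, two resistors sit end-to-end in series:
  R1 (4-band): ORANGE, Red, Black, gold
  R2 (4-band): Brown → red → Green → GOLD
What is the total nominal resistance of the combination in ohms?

R1: orange, red → 32; black ×1 → 32 Ω.
R2: brown, red → 12; green ×10^5 → 1200000 Ω.
Series: 32 + 1200000 = 1200032 Ω.

1200032 Ω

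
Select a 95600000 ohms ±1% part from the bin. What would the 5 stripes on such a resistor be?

95600000 Ω = 956 × 10^5.
9 → white
5 → green
6 → blue
Multiplier 10^5 → green.
±1% tolerance → brown.

white, green, blue, green, brown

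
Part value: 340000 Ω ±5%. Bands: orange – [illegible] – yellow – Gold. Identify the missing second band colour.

yellow

340000 Ω = 34 × 10^4.
The second band gives digit 4 of the significand, and 4 is yellow.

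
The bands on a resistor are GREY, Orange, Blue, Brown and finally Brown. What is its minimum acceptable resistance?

8276.4 Ω

Grey → 8 (first significant figure)
Orange → 3 (second significant figure)
Blue → 6 (third significant figure)
Brown → ×10 multiplier
Brown → ±1% tolerance
836 × 10 = 8360 Ω
Minimum = 8360 × (1 − 1/100) = 8276.4 Ω.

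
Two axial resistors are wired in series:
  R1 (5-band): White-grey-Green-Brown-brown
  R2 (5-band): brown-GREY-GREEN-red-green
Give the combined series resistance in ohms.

R1: white, grey, green → 985; brown ×10 → 9850 Ω.
R2: brown, grey, green → 185; red ×10^2 → 18500 Ω.
Series: 9850 + 18500 = 28350 Ω.

28350 Ω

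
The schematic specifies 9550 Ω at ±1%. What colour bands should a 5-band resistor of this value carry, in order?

9550 Ω = 955 × 10^1.
9 → white
5 → green
5 → green
Multiplier 10^1 → brown.
±1% tolerance → brown.

white, green, green, brown, brown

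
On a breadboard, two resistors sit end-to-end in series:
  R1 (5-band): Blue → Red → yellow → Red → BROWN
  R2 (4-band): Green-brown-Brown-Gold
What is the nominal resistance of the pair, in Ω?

R1: blue, red, yellow → 624; red ×10^2 → 62400 Ω.
R2: green, brown → 51; brown ×10 → 510 Ω.
Series: 62400 + 510 = 62910 Ω.

62910 Ω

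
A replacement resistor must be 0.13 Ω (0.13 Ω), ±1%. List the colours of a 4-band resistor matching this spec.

0.13 Ω = 13 × 10^-2.
1 → brown
3 → orange
Multiplier 10^-2 → silver.
±1% tolerance → brown.

brown, orange, silver, brown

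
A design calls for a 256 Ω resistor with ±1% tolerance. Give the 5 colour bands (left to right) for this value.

red, green, blue, black, brown

256 Ω = 256 × 10^0.
2 → red
5 → green
6 → blue
Multiplier 10^0 → black.
±1% tolerance → brown.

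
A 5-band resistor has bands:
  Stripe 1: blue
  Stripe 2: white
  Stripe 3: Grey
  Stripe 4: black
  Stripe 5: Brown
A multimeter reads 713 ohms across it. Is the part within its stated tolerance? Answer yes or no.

Blue → 6 (first significant figure)
White → 9 (second significant figure)
Grey → 8 (third significant figure)
Black → ×1 multiplier
Brown → ±1% tolerance
698 × 1 = 698 Ω
Allowed range: 691.02 Ω to 704.98 Ω.
713 ohms lies outside that range.

no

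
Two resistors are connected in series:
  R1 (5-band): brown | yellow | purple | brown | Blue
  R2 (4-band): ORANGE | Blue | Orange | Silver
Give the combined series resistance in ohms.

R1: brown, yellow, violet → 147; brown ×10 → 1470 Ω.
R2: orange, blue → 36; orange ×10^3 → 36000 Ω.
Series: 1470 + 36000 = 37470 Ω.

37470 Ω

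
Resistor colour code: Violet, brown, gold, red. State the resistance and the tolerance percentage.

7.1 Ω ±2%

Violet → 7 (first significant figure)
Brown → 1 (second significant figure)
Gold → ×0.1 multiplier
Red → ±2% tolerance
71 × 0.1 = 7.1 Ω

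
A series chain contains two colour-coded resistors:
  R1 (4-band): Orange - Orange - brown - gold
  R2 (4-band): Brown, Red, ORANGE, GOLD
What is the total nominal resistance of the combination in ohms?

R1: orange, orange → 33; brown ×10 → 330 Ω.
R2: brown, red → 12; orange ×10^3 → 12000 Ω.
Series: 330 + 12000 = 12330 Ω.

12330 Ω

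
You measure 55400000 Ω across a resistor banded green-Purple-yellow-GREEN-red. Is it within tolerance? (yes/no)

no

Green → 5 (first significant figure)
Violet → 7 (second significant figure)
Yellow → 4 (third significant figure)
Green → ×10^5 multiplier
Red → ±2% tolerance
574 × 100000 = 57400000 Ω
Allowed range: 56252000 Ω to 58548000 Ω.
55400000 Ω lies outside that range.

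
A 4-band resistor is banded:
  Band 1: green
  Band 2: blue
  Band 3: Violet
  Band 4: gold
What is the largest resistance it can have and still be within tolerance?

Green → 5 (first significant figure)
Blue → 6 (second significant figure)
Violet → ×10^7 multiplier
Gold → ±5% tolerance
56 × 10000000 = 560000000 Ω
Largest = 560000000 × (1 + 5/100) = 588000000 Ω.

588000000 Ω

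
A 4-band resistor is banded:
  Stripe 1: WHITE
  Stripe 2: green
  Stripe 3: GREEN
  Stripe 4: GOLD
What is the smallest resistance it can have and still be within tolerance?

White → 9 (first significant figure)
Green → 5 (second significant figure)
Green → ×10^5 multiplier
Gold → ±5% tolerance
95 × 100000 = 9500000 Ω
Smallest = 9500000 × (1 − 5/100) = 9025000 Ω.

9025000 Ω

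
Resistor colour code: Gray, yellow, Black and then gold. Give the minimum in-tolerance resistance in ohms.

79.8 Ω

Grey → 8 (first significant figure)
Yellow → 4 (second significant figure)
Black → ×1 multiplier
Gold → ±5% tolerance
84 × 1 = 84 Ω
Minimum = 84 × (1 − 5/100) = 79.8 Ω.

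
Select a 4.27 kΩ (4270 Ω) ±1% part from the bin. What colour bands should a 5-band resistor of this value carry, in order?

yellow, red, violet, brown, brown

4270 Ω = 427 × 10^1.
4 → yellow
2 → red
7 → violet
Multiplier 10^1 → brown.
±1% tolerance → brown.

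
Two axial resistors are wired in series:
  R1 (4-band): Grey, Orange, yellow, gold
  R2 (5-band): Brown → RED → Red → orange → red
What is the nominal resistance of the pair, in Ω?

R1: grey, orange → 83; yellow ×10^4 → 830000 Ω.
R2: brown, red, red → 122; orange ×10^3 → 122000 Ω.
Series: 830000 + 122000 = 952000 Ω.

952000 Ω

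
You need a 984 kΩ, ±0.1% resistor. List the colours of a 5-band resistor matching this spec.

white, grey, yellow, orange, violet

984000 Ω = 984 × 10^3.
9 → white
8 → grey
4 → yellow
Multiplier 10^3 → orange.
±0.1% tolerance → violet.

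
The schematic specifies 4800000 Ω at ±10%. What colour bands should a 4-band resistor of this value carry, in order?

4800000 Ω = 48 × 10^5.
4 → yellow
8 → grey
Multiplier 10^5 → green.
±10% tolerance → silver.

yellow, grey, green, silver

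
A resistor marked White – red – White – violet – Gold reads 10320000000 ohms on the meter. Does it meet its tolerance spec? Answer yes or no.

no

White → 9 (first significant figure)
Red → 2 (second significant figure)
White → 9 (third significant figure)
Violet → ×10^7 multiplier
Gold → ±5% tolerance
929 × 10000000 = 9290000000 Ω
Allowed range: 8825500000 Ω to 9754500000 Ω.
10320000000 ohms lies outside that range.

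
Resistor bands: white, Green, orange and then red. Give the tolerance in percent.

The last band, red, is the tolerance band.
Red corresponds to ±2%.

±2%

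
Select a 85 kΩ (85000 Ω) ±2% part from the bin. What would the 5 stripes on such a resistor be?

85000 Ω = 850 × 10^2.
8 → grey
5 → green
0 → black
Multiplier 10^2 → red.
±2% tolerance → red.

grey, green, black, red, red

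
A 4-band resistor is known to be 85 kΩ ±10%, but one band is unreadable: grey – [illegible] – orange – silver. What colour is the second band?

85000 Ω = 85 × 10^3.
The second band gives digit 5 of the significand, and 5 is green.

green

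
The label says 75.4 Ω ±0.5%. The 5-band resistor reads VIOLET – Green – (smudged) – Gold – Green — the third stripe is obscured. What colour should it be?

yellow

75.4 Ω = 754 × 10^-1.
The third band gives digit 4 of the significand, and 4 is yellow.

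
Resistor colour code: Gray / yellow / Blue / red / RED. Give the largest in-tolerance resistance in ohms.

86292 Ω

Grey → 8 (first significant figure)
Yellow → 4 (second significant figure)
Blue → 6 (third significant figure)
Red → ×10^2 multiplier
Red → ±2% tolerance
846 × 100 = 84600 Ω
Largest = 84600 × (1 + 2/100) = 86292 Ω.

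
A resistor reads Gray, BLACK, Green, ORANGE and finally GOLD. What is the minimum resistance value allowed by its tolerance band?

764750 Ω

Grey → 8 (first significant figure)
Black → 0 (second significant figure)
Green → 5 (third significant figure)
Orange → ×10^3 multiplier
Gold → ±5% tolerance
805 × 1000 = 805000 Ω
Minimum = 805000 × (1 − 5/100) = 764750 Ω.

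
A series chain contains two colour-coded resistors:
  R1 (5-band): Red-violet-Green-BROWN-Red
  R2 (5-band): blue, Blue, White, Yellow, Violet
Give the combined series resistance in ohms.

6692750 Ω

R1: red, violet, green → 275; brown ×10 → 2750 Ω.
R2: blue, blue, white → 669; yellow ×10^4 → 6690000 Ω.
Series: 2750 + 6690000 = 6692750 Ω.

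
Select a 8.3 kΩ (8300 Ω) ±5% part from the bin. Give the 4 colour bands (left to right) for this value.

grey, orange, red, gold

8300 Ω = 83 × 10^2.
8 → grey
3 → orange
Multiplier 10^2 → red.
±5% tolerance → gold.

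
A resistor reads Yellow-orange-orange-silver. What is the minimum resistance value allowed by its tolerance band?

38700 Ω

Yellow → 4 (first significant figure)
Orange → 3 (second significant figure)
Orange → ×10^3 multiplier
Silver → ±10% tolerance
43 × 1000 = 43000 Ω
Minimum = 43000 × (1 − 10/100) = 38700 Ω.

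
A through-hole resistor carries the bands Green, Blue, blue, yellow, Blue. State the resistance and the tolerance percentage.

5660000 Ω ±0.25%

Green → 5 (first significant figure)
Blue → 6 (second significant figure)
Blue → 6 (third significant figure)
Yellow → ×10^4 multiplier
Blue → ±0.25% tolerance
566 × 10000 = 5660000 Ω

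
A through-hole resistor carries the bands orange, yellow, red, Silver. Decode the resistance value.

3400 Ω

Orange → 3 (first significant figure)
Yellow → 4 (second significant figure)
Red → ×10^2 multiplier
34 × 100 = 3400 Ω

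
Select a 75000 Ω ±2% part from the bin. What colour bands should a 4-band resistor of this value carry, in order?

violet, green, orange, red

75000 Ω = 75 × 10^3.
7 → violet
5 → green
Multiplier 10^3 → orange.
±2% tolerance → red.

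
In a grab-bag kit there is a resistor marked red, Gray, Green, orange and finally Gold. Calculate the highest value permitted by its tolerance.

Red → 2 (first significant figure)
Grey → 8 (second significant figure)
Green → 5 (third significant figure)
Orange → ×10^3 multiplier
Gold → ±5% tolerance
285 × 1000 = 285000 Ω
Highest = 285000 × (1 + 5/100) = 299250 Ω.

299250 Ω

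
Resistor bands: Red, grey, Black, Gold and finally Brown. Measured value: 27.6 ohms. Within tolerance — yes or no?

no

Red → 2 (first significant figure)
Grey → 8 (second significant figure)
Black → 0 (third significant figure)
Gold → ×0.1 multiplier
Brown → ±1% tolerance
280 × 0.1 = 28 Ω
Allowed range: 27.72 Ω to 28.28 Ω.
27.6 ohms lies outside that range.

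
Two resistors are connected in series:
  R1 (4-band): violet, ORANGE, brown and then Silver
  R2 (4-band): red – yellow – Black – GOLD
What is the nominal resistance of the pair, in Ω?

754 Ω

R1: violet, orange → 73; brown ×10 → 730 Ω.
R2: red, yellow → 24; black ×1 → 24 Ω.
Series: 730 + 24 = 754 Ω.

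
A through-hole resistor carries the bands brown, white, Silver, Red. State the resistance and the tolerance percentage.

Brown → 1 (first significant figure)
White → 9 (second significant figure)
Silver → ×0.01 multiplier
Red → ±2% tolerance
19 × 0.01 = 0.19 Ω

0.19 Ω ±2%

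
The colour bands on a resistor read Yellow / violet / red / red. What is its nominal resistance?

4700 Ω

Yellow → 4 (first significant figure)
Violet → 7 (second significant figure)
Red → ×10^2 multiplier
47 × 100 = 4700 Ω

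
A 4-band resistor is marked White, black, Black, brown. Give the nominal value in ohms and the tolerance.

90 Ω ±1%

White → 9 (first significant figure)
Black → 0 (second significant figure)
Black → ×1 multiplier
Brown → ±1% tolerance
90 × 1 = 90 Ω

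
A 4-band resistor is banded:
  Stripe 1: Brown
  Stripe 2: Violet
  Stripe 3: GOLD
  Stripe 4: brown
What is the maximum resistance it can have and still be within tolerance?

Brown → 1 (first significant figure)
Violet → 7 (second significant figure)
Gold → ×0.1 multiplier
Brown → ±1% tolerance
17 × 0.1 = 1.7 Ω
Maximum = 1.7 × (1 + 1/100) = 1.717 Ω.

1.717 Ω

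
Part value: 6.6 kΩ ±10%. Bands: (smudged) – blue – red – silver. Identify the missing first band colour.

6600 Ω = 66 × 10^2.
The first band gives digit 6 of the significand, and 6 is blue.

blue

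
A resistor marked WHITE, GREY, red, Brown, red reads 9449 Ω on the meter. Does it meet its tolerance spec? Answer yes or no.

no

White → 9 (first significant figure)
Grey → 8 (second significant figure)
Red → 2 (third significant figure)
Brown → ×10 multiplier
Red → ±2% tolerance
982 × 10 = 9820 Ω
Allowed range: 9623.6 Ω to 10016.4 Ω.
9449 Ω lies outside that range.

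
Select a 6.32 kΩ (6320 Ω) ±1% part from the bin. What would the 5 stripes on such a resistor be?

blue, orange, red, brown, brown

6320 Ω = 632 × 10^1.
6 → blue
3 → orange
2 → red
Multiplier 10^1 → brown.
±1% tolerance → brown.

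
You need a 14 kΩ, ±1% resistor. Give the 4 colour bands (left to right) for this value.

brown, yellow, orange, brown

14000 Ω = 14 × 10^3.
1 → brown
4 → yellow
Multiplier 10^3 → orange.
±1% tolerance → brown.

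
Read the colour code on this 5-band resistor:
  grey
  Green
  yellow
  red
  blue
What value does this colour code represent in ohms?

85400 Ω

Grey → 8 (first significant figure)
Green → 5 (second significant figure)
Yellow → 4 (third significant figure)
Red → ×10^2 multiplier
854 × 100 = 85400 Ω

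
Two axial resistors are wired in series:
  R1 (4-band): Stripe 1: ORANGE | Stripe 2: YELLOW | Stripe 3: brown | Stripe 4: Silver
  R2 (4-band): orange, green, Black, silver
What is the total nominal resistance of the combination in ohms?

R1: orange, yellow → 34; brown ×10 → 340 Ω.
R2: orange, green → 35; black ×1 → 35 Ω.
Series: 340 + 35 = 375 Ω.

375 Ω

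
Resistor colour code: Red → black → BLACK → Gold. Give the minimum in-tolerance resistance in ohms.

Red → 2 (first significant figure)
Black → 0 (second significant figure)
Black → ×1 multiplier
Gold → ±5% tolerance
20 × 1 = 20 Ω
Minimum = 20 × (1 − 5/100) = 19 Ω.

19 Ω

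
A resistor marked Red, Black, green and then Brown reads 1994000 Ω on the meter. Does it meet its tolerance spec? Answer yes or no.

yes

Red → 2 (first significant figure)
Black → 0 (second significant figure)
Green → ×10^5 multiplier
Brown → ±1% tolerance
20 × 100000 = 2000000 Ω
Allowed range: 1980000 Ω to 2020000 Ω.
1994000 Ω lies inside that range.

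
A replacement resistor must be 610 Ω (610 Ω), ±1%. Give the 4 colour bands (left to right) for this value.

610 Ω = 61 × 10^1.
6 → blue
1 → brown
Multiplier 10^1 → brown.
±1% tolerance → brown.

blue, brown, brown, brown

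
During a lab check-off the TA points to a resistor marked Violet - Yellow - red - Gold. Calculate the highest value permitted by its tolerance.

Violet → 7 (first significant figure)
Yellow → 4 (second significant figure)
Red → ×10^2 multiplier
Gold → ±5% tolerance
74 × 100 = 7400 Ω
Highest = 7400 × (1 + 5/100) = 7770 Ω.

7770 Ω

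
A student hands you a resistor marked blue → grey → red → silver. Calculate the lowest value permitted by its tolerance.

6120 Ω

Blue → 6 (first significant figure)
Grey → 8 (second significant figure)
Red → ×10^2 multiplier
Silver → ±10% tolerance
68 × 100 = 6800 Ω
Lowest = 6800 × (1 − 10/100) = 6120 Ω.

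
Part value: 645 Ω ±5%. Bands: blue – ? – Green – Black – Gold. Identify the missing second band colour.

yellow

645 Ω = 645 × 10^0.
The second band gives digit 4 of the significand, and 4 is yellow.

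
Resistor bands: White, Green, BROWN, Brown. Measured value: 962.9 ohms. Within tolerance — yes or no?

no

White → 9 (first significant figure)
Green → 5 (second significant figure)
Brown → ×10 multiplier
Brown → ±1% tolerance
95 × 10 = 950 Ω
Allowed range: 940.5 Ω to 959.5 Ω.
962.9 ohms lies outside that range.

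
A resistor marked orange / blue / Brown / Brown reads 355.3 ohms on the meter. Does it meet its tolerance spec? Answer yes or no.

Orange → 3 (first significant figure)
Blue → 6 (second significant figure)
Brown → ×10 multiplier
Brown → ±1% tolerance
36 × 10 = 360 Ω
Allowed range: 356.4 Ω to 363.6 Ω.
355.3 ohms lies outside that range.

no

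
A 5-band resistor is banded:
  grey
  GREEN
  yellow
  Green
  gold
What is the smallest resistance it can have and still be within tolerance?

Grey → 8 (first significant figure)
Green → 5 (second significant figure)
Yellow → 4 (third significant figure)
Green → ×10^5 multiplier
Gold → ±5% tolerance
854 × 100000 = 85400000 Ω
Smallest = 85400000 × (1 − 5/100) = 81130000 Ω.

81130000 Ω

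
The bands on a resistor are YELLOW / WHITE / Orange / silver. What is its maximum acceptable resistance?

53900 Ω

Yellow → 4 (first significant figure)
White → 9 (second significant figure)
Orange → ×10^3 multiplier
Silver → ±10% tolerance
49 × 1000 = 49000 Ω
Maximum = 49000 × (1 + 10/100) = 53900 Ω.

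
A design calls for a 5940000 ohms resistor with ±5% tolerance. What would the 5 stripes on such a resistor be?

green, white, yellow, yellow, gold

5940000 Ω = 594 × 10^4.
5 → green
9 → white
4 → yellow
Multiplier 10^4 → yellow.
±5% tolerance → gold.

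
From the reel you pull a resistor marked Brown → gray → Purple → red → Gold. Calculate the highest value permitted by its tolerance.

19635 Ω

Brown → 1 (first significant figure)
Grey → 8 (second significant figure)
Violet → 7 (third significant figure)
Red → ×10^2 multiplier
Gold → ±5% tolerance
187 × 100 = 18700 Ω
Highest = 18700 × (1 + 5/100) = 19635 Ω.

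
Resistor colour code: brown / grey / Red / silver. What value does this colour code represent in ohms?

1800 Ω

Brown → 1 (first significant figure)
Grey → 8 (second significant figure)
Red → ×10^2 multiplier
18 × 100 = 1800 Ω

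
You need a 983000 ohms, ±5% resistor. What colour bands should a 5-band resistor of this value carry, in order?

white, grey, orange, orange, gold

983000 Ω = 983 × 10^3.
9 → white
8 → grey
3 → orange
Multiplier 10^3 → orange.
±5% tolerance → gold.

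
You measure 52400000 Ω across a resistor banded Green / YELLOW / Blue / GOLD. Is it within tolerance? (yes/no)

yes

Green → 5 (first significant figure)
Yellow → 4 (second significant figure)
Blue → ×10^6 multiplier
Gold → ±5% tolerance
54 × 1000000 = 54000000 Ω
Allowed range: 51300000 Ω to 56700000 Ω.
52400000 Ω lies inside that range.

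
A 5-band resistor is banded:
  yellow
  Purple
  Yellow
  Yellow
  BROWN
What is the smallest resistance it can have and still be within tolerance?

4692600 Ω

Yellow → 4 (first significant figure)
Violet → 7 (second significant figure)
Yellow → 4 (third significant figure)
Yellow → ×10^4 multiplier
Brown → ±1% tolerance
474 × 10000 = 4740000 Ω
Smallest = 4740000 × (1 − 1/100) = 4692600 Ω.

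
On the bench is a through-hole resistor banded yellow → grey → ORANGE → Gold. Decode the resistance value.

48000 Ω

Yellow → 4 (first significant figure)
Grey → 8 (second significant figure)
Orange → ×10^3 multiplier
48 × 1000 = 48000 Ω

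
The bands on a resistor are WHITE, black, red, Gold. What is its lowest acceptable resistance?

8550 Ω

White → 9 (first significant figure)
Black → 0 (second significant figure)
Red → ×10^2 multiplier
Gold → ±5% tolerance
90 × 100 = 9000 Ω
Lowest = 9000 × (1 − 5/100) = 8550 Ω.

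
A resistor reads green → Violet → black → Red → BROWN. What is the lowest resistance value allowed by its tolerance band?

56430 Ω

Green → 5 (first significant figure)
Violet → 7 (second significant figure)
Black → 0 (third significant figure)
Red → ×10^2 multiplier
Brown → ±1% tolerance
570 × 100 = 57000 Ω
Lowest = 57000 × (1 − 1/100) = 56430 Ω.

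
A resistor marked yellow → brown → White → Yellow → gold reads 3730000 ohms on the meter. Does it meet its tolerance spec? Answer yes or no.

Yellow → 4 (first significant figure)
Brown → 1 (second significant figure)
White → 9 (third significant figure)
Yellow → ×10^4 multiplier
Gold → ±5% tolerance
419 × 10000 = 4190000 Ω
Allowed range: 3980500 Ω to 4399500 Ω.
3730000 ohms lies outside that range.

no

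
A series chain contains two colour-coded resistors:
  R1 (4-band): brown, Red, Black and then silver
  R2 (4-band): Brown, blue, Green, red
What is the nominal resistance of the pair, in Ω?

1600012 Ω

R1: brown, red → 12; black ×1 → 12 Ω.
R2: brown, blue → 16; green ×10^5 → 1600000 Ω.
Series: 12 + 1600000 = 1600012 Ω.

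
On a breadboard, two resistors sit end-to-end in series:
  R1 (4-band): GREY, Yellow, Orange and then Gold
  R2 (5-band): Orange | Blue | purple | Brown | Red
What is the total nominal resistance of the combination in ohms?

R1: grey, yellow → 84; orange ×10^3 → 84000 Ω.
R2: orange, blue, violet → 367; brown ×10 → 3670 Ω.
Series: 84000 + 3670 = 87670 Ω.

87670 Ω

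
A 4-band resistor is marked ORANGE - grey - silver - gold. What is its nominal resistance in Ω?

0.38 Ω

Orange → 3 (first significant figure)
Grey → 8 (second significant figure)
Silver → ×0.01 multiplier
38 × 0.01 = 0.38 Ω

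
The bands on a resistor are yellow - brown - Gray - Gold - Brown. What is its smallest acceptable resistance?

Yellow → 4 (first significant figure)
Brown → 1 (second significant figure)
Grey → 8 (third significant figure)
Gold → ×0.1 multiplier
Brown → ±1% tolerance
418 × 0.1 = 41.8 Ω
Smallest = 41.8 × (1 − 1/100) = 41.382 Ω.

41.382 Ω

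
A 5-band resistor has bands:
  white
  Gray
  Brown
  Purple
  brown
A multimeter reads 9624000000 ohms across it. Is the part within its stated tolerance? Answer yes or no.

no

White → 9 (first significant figure)
Grey → 8 (second significant figure)
Brown → 1 (third significant figure)
Violet → ×10^7 multiplier
Brown → ±1% tolerance
981 × 10000000 = 9810000000 Ω
Allowed range: 9711900000 Ω to 9908100000 Ω.
9624000000 ohms lies outside that range.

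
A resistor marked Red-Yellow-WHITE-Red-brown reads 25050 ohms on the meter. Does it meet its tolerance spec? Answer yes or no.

yes

Red → 2 (first significant figure)
Yellow → 4 (second significant figure)
White → 9 (third significant figure)
Red → ×10^2 multiplier
Brown → ±1% tolerance
249 × 100 = 24900 Ω
Allowed range: 24651 Ω to 25149 Ω.
25050 ohms lies inside that range.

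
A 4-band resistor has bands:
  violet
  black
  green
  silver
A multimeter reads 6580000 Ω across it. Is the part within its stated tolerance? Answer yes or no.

Violet → 7 (first significant figure)
Black → 0 (second significant figure)
Green → ×10^5 multiplier
Silver → ±10% tolerance
70 × 100000 = 7000000 Ω
Allowed range: 6300000 Ω to 7700000 Ω.
6580000 Ω lies inside that range.

yes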